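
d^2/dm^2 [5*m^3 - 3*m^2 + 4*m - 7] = 30*m - 6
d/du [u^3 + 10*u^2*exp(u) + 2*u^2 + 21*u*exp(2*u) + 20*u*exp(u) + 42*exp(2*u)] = 10*u^2*exp(u) + 3*u^2 + 42*u*exp(2*u) + 40*u*exp(u) + 4*u + 105*exp(2*u) + 20*exp(u)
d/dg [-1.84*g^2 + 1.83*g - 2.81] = 1.83 - 3.68*g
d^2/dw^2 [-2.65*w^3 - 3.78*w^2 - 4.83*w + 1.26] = -15.9*w - 7.56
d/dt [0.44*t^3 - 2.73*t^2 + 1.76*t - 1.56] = 1.32*t^2 - 5.46*t + 1.76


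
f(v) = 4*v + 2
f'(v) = 4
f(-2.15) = -6.60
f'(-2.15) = 4.00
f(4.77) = 21.08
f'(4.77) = 4.00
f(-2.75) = -9.00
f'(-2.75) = 4.00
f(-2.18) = -6.72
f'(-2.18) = 4.00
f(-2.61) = -8.44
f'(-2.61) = 4.00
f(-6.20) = -22.80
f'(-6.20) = 4.00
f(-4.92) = -17.68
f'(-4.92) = 4.00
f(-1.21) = -2.84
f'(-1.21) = 4.00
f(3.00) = 14.00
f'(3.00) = 4.00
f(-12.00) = -46.00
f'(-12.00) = 4.00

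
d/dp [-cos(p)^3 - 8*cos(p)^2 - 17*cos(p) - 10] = (3*cos(p)^2 + 16*cos(p) + 17)*sin(p)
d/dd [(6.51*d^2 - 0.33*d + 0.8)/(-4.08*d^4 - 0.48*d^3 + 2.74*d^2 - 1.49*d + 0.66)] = (53.1216*d^5 - 0.9144*d^4 + 12.7392*d^3 - 7.6437*d^2 + 4.2092*d + 0.9742)/(16.6464*d^8 + 3.9168*d^7 - 22.128*d^6 + 9.528*d^5 + 3.5524*d^4 - 8.7988*d^3 + 5.8369*d^2 - 1.9668*d + 0.4356)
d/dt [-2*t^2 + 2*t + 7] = 2 - 4*t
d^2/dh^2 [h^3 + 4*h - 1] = 6*h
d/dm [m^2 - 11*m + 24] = 2*m - 11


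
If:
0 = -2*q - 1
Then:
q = -1/2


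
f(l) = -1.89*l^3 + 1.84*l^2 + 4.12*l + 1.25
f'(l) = -5.67*l^2 + 3.68*l + 4.12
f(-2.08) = 17.65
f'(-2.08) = -28.07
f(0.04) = 1.42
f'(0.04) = 4.26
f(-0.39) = 0.04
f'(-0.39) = 1.82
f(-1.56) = 6.48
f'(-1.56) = -15.42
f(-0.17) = 0.61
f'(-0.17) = 3.33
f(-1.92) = 13.50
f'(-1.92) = -23.85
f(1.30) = 5.56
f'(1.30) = -0.68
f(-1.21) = 2.31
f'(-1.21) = -8.63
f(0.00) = 1.25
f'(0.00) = 4.12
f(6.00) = -316.03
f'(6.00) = -177.92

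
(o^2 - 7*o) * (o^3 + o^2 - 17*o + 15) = o^5 - 6*o^4 - 24*o^3 + 134*o^2 - 105*o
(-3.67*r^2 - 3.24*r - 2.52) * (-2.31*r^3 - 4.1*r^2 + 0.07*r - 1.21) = 8.4777*r^5 + 22.5314*r^4 + 18.8483*r^3 + 14.5459*r^2 + 3.744*r + 3.0492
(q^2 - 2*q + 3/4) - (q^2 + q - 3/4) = 3/2 - 3*q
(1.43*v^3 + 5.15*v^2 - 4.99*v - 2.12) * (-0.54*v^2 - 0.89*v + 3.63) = -0.7722*v^5 - 4.0537*v^4 + 3.302*v^3 + 24.2804*v^2 - 16.2269*v - 7.6956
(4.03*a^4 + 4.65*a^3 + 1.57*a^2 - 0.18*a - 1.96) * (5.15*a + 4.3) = 20.7545*a^5 + 41.2765*a^4 + 28.0805*a^3 + 5.824*a^2 - 10.868*a - 8.428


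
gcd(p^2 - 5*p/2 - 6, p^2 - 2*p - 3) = 1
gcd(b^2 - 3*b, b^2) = b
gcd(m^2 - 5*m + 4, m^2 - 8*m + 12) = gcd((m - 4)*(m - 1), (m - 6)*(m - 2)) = 1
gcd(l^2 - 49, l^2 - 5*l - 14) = l - 7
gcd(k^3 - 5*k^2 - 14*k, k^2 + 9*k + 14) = k + 2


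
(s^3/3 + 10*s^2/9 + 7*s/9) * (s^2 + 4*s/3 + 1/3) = s^5/3 + 14*s^4/9 + 64*s^3/27 + 38*s^2/27 + 7*s/27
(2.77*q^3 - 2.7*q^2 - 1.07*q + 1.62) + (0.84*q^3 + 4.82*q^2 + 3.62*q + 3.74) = 3.61*q^3 + 2.12*q^2 + 2.55*q + 5.36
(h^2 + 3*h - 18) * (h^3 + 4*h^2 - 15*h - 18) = h^5 + 7*h^4 - 21*h^3 - 135*h^2 + 216*h + 324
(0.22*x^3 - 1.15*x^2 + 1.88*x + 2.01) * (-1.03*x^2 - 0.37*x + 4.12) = -0.2266*x^5 + 1.1031*x^4 - 0.6045*x^3 - 7.5039*x^2 + 7.0019*x + 8.2812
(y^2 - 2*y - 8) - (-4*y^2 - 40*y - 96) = 5*y^2 + 38*y + 88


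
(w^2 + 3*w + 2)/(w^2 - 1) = (w + 2)/(w - 1)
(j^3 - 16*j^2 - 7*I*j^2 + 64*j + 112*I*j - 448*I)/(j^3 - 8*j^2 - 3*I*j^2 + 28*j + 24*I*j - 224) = (j - 8)/(j + 4*I)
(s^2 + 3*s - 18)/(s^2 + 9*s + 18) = (s - 3)/(s + 3)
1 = 1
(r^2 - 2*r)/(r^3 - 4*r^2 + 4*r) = 1/(r - 2)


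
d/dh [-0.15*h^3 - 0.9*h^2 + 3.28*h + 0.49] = -0.45*h^2 - 1.8*h + 3.28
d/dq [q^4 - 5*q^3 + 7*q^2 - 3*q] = 4*q^3 - 15*q^2 + 14*q - 3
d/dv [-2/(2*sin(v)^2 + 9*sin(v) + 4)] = 2*(4*sin(v) + 9)*cos(v)/(2*sin(v)^2 + 9*sin(v) + 4)^2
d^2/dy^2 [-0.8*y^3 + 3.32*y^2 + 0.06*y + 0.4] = 6.64 - 4.8*y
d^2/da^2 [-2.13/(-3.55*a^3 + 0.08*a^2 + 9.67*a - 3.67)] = ((0.3408 - 45.369*a)*(3.55*a^3 - 0.08*a^2 - 9.67*a + 3.67) + 2.13*(-21.3*a^2 + 0.32*a + 19.34)*(-10.65*a^2 + 0.16*a + 9.67))/(3.55*a^3 - 0.08*a^2 - 9.67*a + 3.67)^3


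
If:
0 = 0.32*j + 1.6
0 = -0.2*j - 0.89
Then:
No Solution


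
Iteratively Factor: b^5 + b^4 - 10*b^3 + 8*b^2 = (b - 2)*(b^4 + 3*b^3 - 4*b^2) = b*(b - 2)*(b^3 + 3*b^2 - 4*b) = b^2*(b - 2)*(b^2 + 3*b - 4) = b^2*(b - 2)*(b - 1)*(b + 4)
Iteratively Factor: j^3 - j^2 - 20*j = (j)*(j^2 - j - 20) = j*(j + 4)*(j - 5)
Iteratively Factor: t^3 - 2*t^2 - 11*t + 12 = (t - 4)*(t^2 + 2*t - 3) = (t - 4)*(t - 1)*(t + 3)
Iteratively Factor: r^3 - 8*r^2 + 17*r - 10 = (r - 1)*(r^2 - 7*r + 10) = (r - 2)*(r - 1)*(r - 5)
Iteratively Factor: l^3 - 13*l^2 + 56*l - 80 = (l - 4)*(l^2 - 9*l + 20) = (l - 5)*(l - 4)*(l - 4)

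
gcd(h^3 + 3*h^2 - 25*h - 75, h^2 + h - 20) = h + 5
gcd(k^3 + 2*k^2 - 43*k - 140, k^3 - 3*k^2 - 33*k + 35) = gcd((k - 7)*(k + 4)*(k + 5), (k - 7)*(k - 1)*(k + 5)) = k^2 - 2*k - 35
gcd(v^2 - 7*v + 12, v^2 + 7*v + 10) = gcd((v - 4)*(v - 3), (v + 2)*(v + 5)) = 1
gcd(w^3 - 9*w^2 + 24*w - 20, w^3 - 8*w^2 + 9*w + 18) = 1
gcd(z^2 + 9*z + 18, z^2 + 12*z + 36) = z + 6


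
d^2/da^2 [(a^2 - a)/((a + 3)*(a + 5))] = 6*(-3*a^3 - 15*a^2 + 15*a + 115)/(a^6 + 24*a^5 + 237*a^4 + 1232*a^3 + 3555*a^2 + 5400*a + 3375)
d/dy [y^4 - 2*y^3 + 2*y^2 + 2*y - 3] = 4*y^3 - 6*y^2 + 4*y + 2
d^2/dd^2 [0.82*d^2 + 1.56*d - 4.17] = 1.64000000000000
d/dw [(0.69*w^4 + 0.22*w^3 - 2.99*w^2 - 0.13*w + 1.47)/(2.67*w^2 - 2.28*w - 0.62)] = (3.6846*w^5 - 4.1322*w^4 - 2.7144*w^3 + 6.7551*w^2 - 4.1422*w + 3.4322)/(7.1289*w^4 - 12.1752*w^3 + 1.8876*w^2 + 2.8272*w + 0.3844)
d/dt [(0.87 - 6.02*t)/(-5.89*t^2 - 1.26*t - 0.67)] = (-35.4578*t^2 + 10.2486*t + 5.1296)/(34.6921*t^4 + 14.8428*t^3 + 9.4802*t^2 + 1.6884*t + 0.4489)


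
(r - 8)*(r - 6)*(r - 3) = r^3 - 17*r^2 + 90*r - 144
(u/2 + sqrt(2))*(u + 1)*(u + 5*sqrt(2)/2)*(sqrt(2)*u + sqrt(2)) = sqrt(2)*u^4/2 + sqrt(2)*u^3 + 9*u^3/2 + 11*sqrt(2)*u^2/2 + 9*u^2 + 9*u/2 + 10*sqrt(2)*u + 5*sqrt(2)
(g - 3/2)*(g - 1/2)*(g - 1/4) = g^3 - 9*g^2/4 + 5*g/4 - 3/16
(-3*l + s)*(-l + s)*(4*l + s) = 12*l^3 - 13*l^2*s + s^3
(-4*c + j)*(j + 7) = -4*c*j - 28*c + j^2 + 7*j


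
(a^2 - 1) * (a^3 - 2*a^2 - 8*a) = a^5 - 2*a^4 - 9*a^3 + 2*a^2 + 8*a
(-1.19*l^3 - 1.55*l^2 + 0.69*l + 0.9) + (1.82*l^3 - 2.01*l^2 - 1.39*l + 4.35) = 0.63*l^3 - 3.56*l^2 - 0.7*l + 5.25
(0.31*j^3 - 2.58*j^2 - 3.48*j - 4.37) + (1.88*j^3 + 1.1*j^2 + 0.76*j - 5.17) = 2.19*j^3 - 1.48*j^2 - 2.72*j - 9.54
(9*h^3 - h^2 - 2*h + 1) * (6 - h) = -9*h^4 + 55*h^3 - 4*h^2 - 13*h + 6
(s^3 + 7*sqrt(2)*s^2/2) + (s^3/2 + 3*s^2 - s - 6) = 3*s^3/2 + 3*s^2 + 7*sqrt(2)*s^2/2 - s - 6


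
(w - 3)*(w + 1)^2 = w^3 - w^2 - 5*w - 3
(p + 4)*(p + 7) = p^2 + 11*p + 28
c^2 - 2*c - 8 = (c - 4)*(c + 2)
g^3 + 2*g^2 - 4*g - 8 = (g - 2)*(g + 2)^2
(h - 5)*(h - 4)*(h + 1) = h^3 - 8*h^2 + 11*h + 20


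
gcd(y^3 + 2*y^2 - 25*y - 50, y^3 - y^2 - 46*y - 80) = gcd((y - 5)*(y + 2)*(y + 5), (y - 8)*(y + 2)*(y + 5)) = y^2 + 7*y + 10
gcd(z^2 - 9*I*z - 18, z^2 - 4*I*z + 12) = z - 6*I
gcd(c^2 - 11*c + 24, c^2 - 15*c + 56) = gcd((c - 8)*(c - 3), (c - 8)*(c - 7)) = c - 8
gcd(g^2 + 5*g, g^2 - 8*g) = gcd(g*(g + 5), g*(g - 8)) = g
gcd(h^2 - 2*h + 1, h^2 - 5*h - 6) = 1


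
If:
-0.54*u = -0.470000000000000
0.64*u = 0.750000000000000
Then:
No Solution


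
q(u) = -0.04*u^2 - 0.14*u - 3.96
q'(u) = -0.08*u - 0.14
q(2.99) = -4.74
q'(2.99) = -0.38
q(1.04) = -4.15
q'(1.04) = -0.22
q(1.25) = -4.20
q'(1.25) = -0.24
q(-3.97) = -4.03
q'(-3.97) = 0.18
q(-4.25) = -4.09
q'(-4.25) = 0.20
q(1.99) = -4.40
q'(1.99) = -0.30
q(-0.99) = -3.86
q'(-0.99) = -0.06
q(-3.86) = -4.02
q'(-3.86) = 0.17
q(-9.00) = -5.94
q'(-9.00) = 0.58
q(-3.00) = -3.90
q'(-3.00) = 0.10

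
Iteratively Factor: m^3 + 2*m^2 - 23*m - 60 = (m + 4)*(m^2 - 2*m - 15) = (m - 5)*(m + 4)*(m + 3)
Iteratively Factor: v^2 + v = (v)*(v + 1)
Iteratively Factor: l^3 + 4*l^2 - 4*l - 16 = (l - 2)*(l^2 + 6*l + 8) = (l - 2)*(l + 2)*(l + 4)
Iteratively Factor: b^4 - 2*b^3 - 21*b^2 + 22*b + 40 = (b + 4)*(b^3 - 6*b^2 + 3*b + 10) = (b + 1)*(b + 4)*(b^2 - 7*b + 10) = (b - 5)*(b + 1)*(b + 4)*(b - 2)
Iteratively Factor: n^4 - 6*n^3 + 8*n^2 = (n)*(n^3 - 6*n^2 + 8*n) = n*(n - 2)*(n^2 - 4*n) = n*(n - 4)*(n - 2)*(n)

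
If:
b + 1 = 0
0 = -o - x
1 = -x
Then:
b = -1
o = 1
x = -1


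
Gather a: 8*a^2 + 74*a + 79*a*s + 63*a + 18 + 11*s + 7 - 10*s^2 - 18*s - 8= 8*a^2 + a*(79*s + 137) - 10*s^2 - 7*s + 17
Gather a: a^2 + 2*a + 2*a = a^2 + 4*a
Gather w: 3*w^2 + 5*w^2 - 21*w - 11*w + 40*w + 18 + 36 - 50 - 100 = 8*w^2 + 8*w - 96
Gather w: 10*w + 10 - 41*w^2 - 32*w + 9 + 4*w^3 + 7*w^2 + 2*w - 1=4*w^3 - 34*w^2 - 20*w + 18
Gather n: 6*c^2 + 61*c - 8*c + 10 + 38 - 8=6*c^2 + 53*c + 40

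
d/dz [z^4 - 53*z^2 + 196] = 4*z^3 - 106*z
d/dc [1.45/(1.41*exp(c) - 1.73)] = -2.0445*exp(c)/(1.41*exp(c) - 1.73)^2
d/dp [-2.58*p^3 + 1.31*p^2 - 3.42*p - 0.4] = -7.74*p^2 + 2.62*p - 3.42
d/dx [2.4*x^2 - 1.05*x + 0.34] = 4.8*x - 1.05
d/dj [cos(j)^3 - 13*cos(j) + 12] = (13 - 3*cos(j)^2)*sin(j)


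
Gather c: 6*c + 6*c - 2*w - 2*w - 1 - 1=12*c - 4*w - 2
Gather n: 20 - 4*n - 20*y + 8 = -4*n - 20*y + 28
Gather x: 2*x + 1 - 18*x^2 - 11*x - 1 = -18*x^2 - 9*x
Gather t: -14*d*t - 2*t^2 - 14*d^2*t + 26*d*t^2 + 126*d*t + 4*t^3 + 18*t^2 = 4*t^3 + t^2*(26*d + 16) + t*(-14*d^2 + 112*d)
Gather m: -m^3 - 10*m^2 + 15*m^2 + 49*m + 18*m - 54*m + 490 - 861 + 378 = -m^3 + 5*m^2 + 13*m + 7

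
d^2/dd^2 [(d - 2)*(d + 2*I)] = 2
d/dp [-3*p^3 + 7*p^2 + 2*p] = -9*p^2 + 14*p + 2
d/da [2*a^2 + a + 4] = 4*a + 1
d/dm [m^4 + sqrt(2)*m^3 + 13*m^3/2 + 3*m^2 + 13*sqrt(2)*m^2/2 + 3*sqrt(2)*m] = 4*m^3 + 3*sqrt(2)*m^2 + 39*m^2/2 + 6*m + 13*sqrt(2)*m + 3*sqrt(2)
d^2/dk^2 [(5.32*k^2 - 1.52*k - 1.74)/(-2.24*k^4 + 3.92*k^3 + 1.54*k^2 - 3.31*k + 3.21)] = (-160.161792*k^8 + 371.80416*k^7 - 239.138816*k^6 + 123.658752000001*k^5 - 1131.993408*k^4 + 1367.871568*k^3 - 32.290272*k^2 - 229.669272*k - 56.411124)/(11.239424*k^12 - 59.006976*k^11 + 80.080896*k^10 + 70.723072*k^9 - 277.761792*k^8 + 225.307488*k^7 + 108.32444*k^6 - 364.36386*k^5 + 245.690214*k^4 + 13.264399*k^3 - 153.112185*k^2 + 102.319713*k - 33.076161)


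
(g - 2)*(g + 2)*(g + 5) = g^3 + 5*g^2 - 4*g - 20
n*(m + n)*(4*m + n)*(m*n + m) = 4*m^3*n^2 + 4*m^3*n + 5*m^2*n^3 + 5*m^2*n^2 + m*n^4 + m*n^3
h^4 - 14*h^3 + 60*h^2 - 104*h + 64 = (h - 8)*(h - 2)^3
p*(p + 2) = p^2 + 2*p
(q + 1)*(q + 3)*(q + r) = q^3 + q^2*r + 4*q^2 + 4*q*r + 3*q + 3*r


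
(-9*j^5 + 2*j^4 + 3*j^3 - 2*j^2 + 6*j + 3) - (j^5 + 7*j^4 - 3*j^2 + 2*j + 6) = -10*j^5 - 5*j^4 + 3*j^3 + j^2 + 4*j - 3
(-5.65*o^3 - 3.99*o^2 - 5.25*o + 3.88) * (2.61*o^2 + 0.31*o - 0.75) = -14.7465*o^5 - 12.1654*o^4 - 10.7019*o^3 + 11.4918*o^2 + 5.1403*o - 2.91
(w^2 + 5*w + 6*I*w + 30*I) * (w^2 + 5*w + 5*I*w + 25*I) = w^4 + 10*w^3 + 11*I*w^3 - 5*w^2 + 110*I*w^2 - 300*w + 275*I*w - 750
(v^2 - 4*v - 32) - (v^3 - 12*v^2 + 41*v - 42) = -v^3 + 13*v^2 - 45*v + 10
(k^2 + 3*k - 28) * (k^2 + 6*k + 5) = k^4 + 9*k^3 - 5*k^2 - 153*k - 140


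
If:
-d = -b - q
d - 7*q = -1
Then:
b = 6*q - 1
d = 7*q - 1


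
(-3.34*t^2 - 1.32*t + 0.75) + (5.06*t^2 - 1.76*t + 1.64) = 1.72*t^2 - 3.08*t + 2.39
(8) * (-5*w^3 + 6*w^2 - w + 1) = -40*w^3 + 48*w^2 - 8*w + 8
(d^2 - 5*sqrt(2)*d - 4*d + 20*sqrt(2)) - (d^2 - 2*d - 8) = -5*sqrt(2)*d - 2*d + 8 + 20*sqrt(2)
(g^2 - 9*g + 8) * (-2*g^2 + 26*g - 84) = -2*g^4 + 44*g^3 - 334*g^2 + 964*g - 672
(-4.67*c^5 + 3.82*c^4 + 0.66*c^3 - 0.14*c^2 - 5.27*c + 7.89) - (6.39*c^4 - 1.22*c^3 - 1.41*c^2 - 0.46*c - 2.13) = -4.67*c^5 - 2.57*c^4 + 1.88*c^3 + 1.27*c^2 - 4.81*c + 10.02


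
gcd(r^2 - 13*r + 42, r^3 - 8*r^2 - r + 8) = 1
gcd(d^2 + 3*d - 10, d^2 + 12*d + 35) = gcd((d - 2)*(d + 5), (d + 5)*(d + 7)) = d + 5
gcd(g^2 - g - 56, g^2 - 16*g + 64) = g - 8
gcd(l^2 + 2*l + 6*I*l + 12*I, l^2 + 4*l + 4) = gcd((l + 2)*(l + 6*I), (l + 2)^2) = l + 2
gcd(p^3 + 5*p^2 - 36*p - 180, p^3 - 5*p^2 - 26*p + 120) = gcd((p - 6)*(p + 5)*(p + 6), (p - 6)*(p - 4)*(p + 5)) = p^2 - p - 30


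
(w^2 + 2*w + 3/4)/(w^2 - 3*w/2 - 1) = (w + 3/2)/(w - 2)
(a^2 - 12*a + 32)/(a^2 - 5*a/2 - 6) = 2*(a - 8)/(2*a + 3)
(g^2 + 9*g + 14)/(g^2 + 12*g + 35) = (g + 2)/(g + 5)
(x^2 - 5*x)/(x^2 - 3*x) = (x - 5)/(x - 3)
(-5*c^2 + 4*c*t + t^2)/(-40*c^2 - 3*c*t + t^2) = (-c + t)/(-8*c + t)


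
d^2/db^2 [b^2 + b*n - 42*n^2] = 2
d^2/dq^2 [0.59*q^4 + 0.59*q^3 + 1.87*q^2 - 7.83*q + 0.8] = 7.08*q^2 + 3.54*q + 3.74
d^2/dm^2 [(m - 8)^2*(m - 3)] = 6*m - 38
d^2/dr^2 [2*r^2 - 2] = 4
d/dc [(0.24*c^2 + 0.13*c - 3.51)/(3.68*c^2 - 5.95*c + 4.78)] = (-1.9064*c^2 + 28.128*c - 20.2631)/(13.5424*c^4 - 43.792*c^3 + 70.5833*c^2 - 56.882*c + 22.8484)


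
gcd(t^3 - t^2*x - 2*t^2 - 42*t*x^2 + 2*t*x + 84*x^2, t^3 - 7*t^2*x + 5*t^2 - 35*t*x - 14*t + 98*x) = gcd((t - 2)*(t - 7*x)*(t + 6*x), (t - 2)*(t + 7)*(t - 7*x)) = -t^2 + 7*t*x + 2*t - 14*x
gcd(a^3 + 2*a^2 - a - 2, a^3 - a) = a^2 - 1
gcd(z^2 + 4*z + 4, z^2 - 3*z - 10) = z + 2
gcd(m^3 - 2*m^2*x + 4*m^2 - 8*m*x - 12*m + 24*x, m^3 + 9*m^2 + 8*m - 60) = m^2 + 4*m - 12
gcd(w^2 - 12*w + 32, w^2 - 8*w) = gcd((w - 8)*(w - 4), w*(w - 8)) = w - 8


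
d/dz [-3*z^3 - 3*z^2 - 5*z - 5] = -9*z^2 - 6*z - 5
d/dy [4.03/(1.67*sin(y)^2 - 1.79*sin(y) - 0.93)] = (7.2137 - 13.4602*sin(y))*cos(y)/(-1.67*sin(y)^2 + 1.79*sin(y) + 0.93)^2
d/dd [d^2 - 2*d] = 2*d - 2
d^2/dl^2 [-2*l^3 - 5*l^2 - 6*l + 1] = -12*l - 10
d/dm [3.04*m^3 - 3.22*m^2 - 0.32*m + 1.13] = 9.12*m^2 - 6.44*m - 0.32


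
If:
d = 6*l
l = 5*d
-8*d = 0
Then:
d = 0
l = 0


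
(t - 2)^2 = t^2 - 4*t + 4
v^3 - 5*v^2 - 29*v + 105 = (v - 7)*(v - 3)*(v + 5)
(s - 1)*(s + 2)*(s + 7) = s^3 + 8*s^2 + 5*s - 14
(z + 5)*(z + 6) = z^2 + 11*z + 30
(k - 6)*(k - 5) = k^2 - 11*k + 30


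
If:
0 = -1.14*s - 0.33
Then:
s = -0.29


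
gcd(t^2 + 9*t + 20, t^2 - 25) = t + 5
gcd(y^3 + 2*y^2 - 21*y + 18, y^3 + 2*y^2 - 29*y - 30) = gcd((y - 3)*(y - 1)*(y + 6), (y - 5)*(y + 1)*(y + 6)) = y + 6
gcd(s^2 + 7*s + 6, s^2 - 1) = s + 1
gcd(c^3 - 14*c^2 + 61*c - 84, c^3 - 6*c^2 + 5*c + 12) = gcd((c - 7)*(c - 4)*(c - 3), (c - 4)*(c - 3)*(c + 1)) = c^2 - 7*c + 12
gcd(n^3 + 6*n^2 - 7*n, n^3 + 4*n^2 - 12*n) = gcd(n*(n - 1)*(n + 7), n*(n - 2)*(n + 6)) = n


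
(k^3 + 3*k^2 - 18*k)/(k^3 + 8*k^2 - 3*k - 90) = k/(k + 5)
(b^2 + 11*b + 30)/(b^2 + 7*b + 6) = (b + 5)/(b + 1)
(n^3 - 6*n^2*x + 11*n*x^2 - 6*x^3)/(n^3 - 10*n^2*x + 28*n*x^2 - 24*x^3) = (n^2 - 4*n*x + 3*x^2)/(n^2 - 8*n*x + 12*x^2)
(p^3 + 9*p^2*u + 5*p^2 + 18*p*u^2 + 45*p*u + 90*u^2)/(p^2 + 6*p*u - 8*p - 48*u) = (p^2 + 3*p*u + 5*p + 15*u)/(p - 8)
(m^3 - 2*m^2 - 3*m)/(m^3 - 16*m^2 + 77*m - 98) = m*(m^2 - 2*m - 3)/(m^3 - 16*m^2 + 77*m - 98)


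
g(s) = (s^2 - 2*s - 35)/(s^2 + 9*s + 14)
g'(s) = (-2*s - 9)*(s^2 - 2*s - 35)/(s^2 + 9*s + 14)^2 + (2*s - 2)/(s^2 + 9*s + 14)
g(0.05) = -2.43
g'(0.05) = 1.40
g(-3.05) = 4.73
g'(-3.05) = 5.26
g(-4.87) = 0.25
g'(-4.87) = 1.89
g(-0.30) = -3.01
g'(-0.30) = 1.99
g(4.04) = -0.40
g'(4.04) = 0.19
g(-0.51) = -3.49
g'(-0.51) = 2.57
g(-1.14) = -6.23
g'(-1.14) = 7.46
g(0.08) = -2.39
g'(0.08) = 1.36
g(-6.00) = -3.25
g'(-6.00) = 5.94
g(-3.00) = 5.00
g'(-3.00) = 5.75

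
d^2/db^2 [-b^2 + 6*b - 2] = -2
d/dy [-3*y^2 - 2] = -6*y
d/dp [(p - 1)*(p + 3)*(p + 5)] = 3*p^2 + 14*p + 7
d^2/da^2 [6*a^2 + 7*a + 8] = 12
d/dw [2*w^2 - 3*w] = 4*w - 3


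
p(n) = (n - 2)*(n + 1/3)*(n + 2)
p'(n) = (n - 2)*(n + 1/3) + (n - 2)*(n + 2) + (n + 1/3)*(n + 2)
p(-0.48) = 0.55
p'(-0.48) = -3.63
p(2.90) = 14.26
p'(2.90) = 23.16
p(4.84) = 100.50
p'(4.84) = 69.50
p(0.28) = -2.41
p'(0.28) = -3.58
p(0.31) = -2.51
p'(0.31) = -3.51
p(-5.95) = -176.38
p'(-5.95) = 98.24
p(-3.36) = -22.06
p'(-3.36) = 27.63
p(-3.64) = -30.59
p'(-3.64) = 33.32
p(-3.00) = -13.33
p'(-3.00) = 21.00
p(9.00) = 718.67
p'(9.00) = 245.00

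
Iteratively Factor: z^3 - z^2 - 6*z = (z)*(z^2 - z - 6) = z*(z - 3)*(z + 2)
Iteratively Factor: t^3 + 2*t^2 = (t)*(t^2 + 2*t) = t*(t + 2)*(t)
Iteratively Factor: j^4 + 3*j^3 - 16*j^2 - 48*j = (j - 4)*(j^3 + 7*j^2 + 12*j) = (j - 4)*(j + 4)*(j^2 + 3*j) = (j - 4)*(j + 3)*(j + 4)*(j)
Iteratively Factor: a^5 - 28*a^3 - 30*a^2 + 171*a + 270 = (a + 3)*(a^4 - 3*a^3 - 19*a^2 + 27*a + 90) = (a + 2)*(a + 3)*(a^3 - 5*a^2 - 9*a + 45) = (a - 5)*(a + 2)*(a + 3)*(a^2 - 9) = (a - 5)*(a + 2)*(a + 3)^2*(a - 3)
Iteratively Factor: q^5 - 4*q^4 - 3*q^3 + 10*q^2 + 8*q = (q + 1)*(q^4 - 5*q^3 + 2*q^2 + 8*q) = (q - 4)*(q + 1)*(q^3 - q^2 - 2*q) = q*(q - 4)*(q + 1)*(q^2 - q - 2) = q*(q - 4)*(q - 2)*(q + 1)*(q + 1)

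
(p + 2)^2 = p^2 + 4*p + 4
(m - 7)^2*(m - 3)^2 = m^4 - 20*m^3 + 142*m^2 - 420*m + 441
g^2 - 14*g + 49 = (g - 7)^2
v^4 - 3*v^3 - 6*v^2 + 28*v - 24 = (v - 2)^3*(v + 3)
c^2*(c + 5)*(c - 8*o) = c^4 - 8*c^3*o + 5*c^3 - 40*c^2*o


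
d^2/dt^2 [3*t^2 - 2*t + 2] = 6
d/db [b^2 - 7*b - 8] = 2*b - 7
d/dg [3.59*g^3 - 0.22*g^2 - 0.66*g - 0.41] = 10.77*g^2 - 0.44*g - 0.66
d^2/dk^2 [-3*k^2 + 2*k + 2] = -6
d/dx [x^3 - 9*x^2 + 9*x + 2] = 3*x^2 - 18*x + 9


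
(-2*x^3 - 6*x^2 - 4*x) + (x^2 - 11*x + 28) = -2*x^3 - 5*x^2 - 15*x + 28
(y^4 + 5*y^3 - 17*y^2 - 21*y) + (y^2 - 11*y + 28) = y^4 + 5*y^3 - 16*y^2 - 32*y + 28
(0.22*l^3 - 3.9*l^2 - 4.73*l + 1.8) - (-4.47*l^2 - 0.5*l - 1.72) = 0.22*l^3 + 0.57*l^2 - 4.23*l + 3.52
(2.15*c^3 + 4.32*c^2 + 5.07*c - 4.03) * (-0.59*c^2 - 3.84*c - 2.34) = -1.2685*c^5 - 10.8048*c^4 - 24.6111*c^3 - 27.1999*c^2 + 3.6114*c + 9.4302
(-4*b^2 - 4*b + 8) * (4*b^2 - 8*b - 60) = -16*b^4 + 16*b^3 + 304*b^2 + 176*b - 480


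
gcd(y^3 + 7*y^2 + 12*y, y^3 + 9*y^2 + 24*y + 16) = y + 4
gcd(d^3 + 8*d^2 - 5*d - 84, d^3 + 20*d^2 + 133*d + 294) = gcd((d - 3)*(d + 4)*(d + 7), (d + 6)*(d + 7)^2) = d + 7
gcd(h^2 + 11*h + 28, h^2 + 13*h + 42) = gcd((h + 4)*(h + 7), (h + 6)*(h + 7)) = h + 7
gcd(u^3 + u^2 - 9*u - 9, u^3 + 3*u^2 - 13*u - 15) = u^2 - 2*u - 3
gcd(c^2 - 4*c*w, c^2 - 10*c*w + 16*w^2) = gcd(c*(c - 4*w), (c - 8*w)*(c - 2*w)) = 1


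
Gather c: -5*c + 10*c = 5*c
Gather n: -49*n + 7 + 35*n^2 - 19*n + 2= 35*n^2 - 68*n + 9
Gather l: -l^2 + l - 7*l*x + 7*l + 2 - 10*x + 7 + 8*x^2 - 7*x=-l^2 + l*(8 - 7*x) + 8*x^2 - 17*x + 9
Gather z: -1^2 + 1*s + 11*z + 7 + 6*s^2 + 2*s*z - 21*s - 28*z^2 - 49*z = 6*s^2 - 20*s - 28*z^2 + z*(2*s - 38) + 6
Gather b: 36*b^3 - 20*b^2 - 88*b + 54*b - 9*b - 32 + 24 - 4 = 36*b^3 - 20*b^2 - 43*b - 12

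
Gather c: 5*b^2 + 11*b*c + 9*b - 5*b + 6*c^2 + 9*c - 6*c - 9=5*b^2 + 4*b + 6*c^2 + c*(11*b + 3) - 9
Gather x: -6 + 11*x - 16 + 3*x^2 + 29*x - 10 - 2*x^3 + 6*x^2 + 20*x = -2*x^3 + 9*x^2 + 60*x - 32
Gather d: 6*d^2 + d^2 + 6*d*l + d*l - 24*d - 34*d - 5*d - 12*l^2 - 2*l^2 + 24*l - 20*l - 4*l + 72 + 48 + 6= 7*d^2 + d*(7*l - 63) - 14*l^2 + 126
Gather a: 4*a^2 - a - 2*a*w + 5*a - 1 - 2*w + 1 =4*a^2 + a*(4 - 2*w) - 2*w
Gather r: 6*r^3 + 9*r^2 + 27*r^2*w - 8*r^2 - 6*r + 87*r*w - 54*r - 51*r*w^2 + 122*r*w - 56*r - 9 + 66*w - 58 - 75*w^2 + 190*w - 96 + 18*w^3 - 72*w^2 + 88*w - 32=6*r^3 + r^2*(27*w + 1) + r*(-51*w^2 + 209*w - 116) + 18*w^3 - 147*w^2 + 344*w - 195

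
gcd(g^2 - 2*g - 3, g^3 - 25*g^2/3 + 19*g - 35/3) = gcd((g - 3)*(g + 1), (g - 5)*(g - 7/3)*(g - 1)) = 1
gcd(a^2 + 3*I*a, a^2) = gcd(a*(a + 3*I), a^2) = a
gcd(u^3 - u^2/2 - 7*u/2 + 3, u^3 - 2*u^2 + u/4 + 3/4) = u^2 - 5*u/2 + 3/2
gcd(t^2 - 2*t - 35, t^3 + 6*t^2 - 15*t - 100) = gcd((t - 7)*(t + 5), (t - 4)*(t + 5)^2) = t + 5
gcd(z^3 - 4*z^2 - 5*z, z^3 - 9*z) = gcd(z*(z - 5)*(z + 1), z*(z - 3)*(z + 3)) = z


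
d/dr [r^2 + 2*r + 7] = 2*r + 2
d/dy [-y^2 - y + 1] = -2*y - 1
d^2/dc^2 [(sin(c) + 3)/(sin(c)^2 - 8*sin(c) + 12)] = (-9*sin(c)^5 - 20*sin(c)^4 - 126*sin(c)^2 - 1067*sin(c)/2 - 39*sin(3*c) + sin(5*c)/2 + 504)/((sin(c) - 6)^3*(sin(c) - 2)^3)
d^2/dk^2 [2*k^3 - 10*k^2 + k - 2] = 12*k - 20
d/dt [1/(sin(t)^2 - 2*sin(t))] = 2*(1 - sin(t))*cos(t)/((sin(t) - 2)^2*sin(t)^2)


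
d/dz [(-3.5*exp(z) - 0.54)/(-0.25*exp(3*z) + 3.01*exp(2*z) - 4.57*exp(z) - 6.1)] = (-1.75*exp(3*z) + 10.13*exp(2*z) + 3.2508*exp(z) + 18.8822)*exp(z)/(0.0625*exp(6*z) - 1.505*exp(5*z) + 11.3451*exp(4*z) - 24.4614*exp(3*z) - 15.8371*exp(2*z) + 55.754*exp(z) + 37.21)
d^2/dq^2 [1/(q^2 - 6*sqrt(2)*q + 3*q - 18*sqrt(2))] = 2*(-q^2 - 3*q + 6*sqrt(2)*q + (2*q - 6*sqrt(2) + 3)^2 + 18*sqrt(2))/(q^2 - 6*sqrt(2)*q + 3*q - 18*sqrt(2))^3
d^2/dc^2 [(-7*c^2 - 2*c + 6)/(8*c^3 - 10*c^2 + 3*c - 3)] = 2*(-448*c^6 - 384*c^5 + 3288*c^4 - 5378*c^3 + 2574*c^2 + 72*c - 207)/(512*c^9 - 1920*c^8 + 2976*c^7 - 3016*c^6 + 2556*c^5 - 1602*c^4 + 783*c^3 - 351*c^2 + 81*c - 27)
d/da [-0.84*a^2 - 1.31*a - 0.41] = -1.68*a - 1.31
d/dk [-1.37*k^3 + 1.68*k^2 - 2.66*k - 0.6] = -4.11*k^2 + 3.36*k - 2.66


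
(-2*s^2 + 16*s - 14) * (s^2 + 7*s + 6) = -2*s^4 + 2*s^3 + 86*s^2 - 2*s - 84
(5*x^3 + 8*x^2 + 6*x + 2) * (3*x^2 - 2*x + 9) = 15*x^5 + 14*x^4 + 47*x^3 + 66*x^2 + 50*x + 18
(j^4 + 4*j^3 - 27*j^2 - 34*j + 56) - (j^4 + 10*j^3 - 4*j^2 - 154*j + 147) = -6*j^3 - 23*j^2 + 120*j - 91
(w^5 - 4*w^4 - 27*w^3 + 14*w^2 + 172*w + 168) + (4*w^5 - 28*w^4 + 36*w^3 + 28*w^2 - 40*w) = 5*w^5 - 32*w^4 + 9*w^3 + 42*w^2 + 132*w + 168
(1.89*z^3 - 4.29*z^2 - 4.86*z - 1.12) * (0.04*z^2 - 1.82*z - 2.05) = 0.0756*z^5 - 3.6114*z^4 + 3.7389*z^3 + 17.5949*z^2 + 12.0014*z + 2.296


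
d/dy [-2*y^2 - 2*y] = -4*y - 2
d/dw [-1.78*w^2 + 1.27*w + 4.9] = 1.27 - 3.56*w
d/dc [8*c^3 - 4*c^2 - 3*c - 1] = 24*c^2 - 8*c - 3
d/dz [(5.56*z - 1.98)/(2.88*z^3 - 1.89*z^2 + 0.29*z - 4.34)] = (-32.0256*z^3 + 27.6156*z^2 - 7.4844*z - 23.5562)/(8.2944*z^6 - 10.8864*z^5 + 5.2425*z^4 - 26.0946*z^3 + 16.4893*z^2 - 2.5172*z + 18.8356)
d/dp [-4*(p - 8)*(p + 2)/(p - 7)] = 4*(-p^2 + 14*p - 58)/(p^2 - 14*p + 49)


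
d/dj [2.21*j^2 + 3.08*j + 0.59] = 4.42*j + 3.08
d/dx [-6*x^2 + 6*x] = 6 - 12*x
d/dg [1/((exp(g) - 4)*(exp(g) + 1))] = (3 - 2*exp(g))*exp(g)/(exp(4*g) - 6*exp(3*g) + exp(2*g) + 24*exp(g) + 16)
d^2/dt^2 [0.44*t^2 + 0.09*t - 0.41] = 0.880000000000000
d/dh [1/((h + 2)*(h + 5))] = (-2*h - 7)/(h^4 + 14*h^3 + 69*h^2 + 140*h + 100)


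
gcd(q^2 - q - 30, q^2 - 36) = q - 6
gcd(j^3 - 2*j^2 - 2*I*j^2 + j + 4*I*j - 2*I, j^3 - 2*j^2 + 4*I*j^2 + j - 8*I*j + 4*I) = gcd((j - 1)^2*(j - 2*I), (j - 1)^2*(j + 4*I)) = j^2 - 2*j + 1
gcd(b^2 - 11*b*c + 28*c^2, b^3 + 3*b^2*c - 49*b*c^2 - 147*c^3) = b - 7*c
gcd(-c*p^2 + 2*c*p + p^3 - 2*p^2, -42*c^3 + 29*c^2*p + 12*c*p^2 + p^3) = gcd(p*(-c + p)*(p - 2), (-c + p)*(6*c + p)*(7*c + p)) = -c + p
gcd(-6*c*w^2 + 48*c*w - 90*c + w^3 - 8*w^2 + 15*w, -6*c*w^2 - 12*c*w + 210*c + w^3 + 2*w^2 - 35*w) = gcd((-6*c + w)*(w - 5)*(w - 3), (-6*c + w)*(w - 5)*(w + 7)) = -6*c*w + 30*c + w^2 - 5*w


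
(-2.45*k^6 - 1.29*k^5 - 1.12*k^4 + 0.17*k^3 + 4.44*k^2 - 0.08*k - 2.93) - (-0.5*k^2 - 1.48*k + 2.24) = -2.45*k^6 - 1.29*k^5 - 1.12*k^4 + 0.17*k^3 + 4.94*k^2 + 1.4*k - 5.17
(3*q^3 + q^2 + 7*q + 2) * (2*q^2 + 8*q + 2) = 6*q^5 + 26*q^4 + 28*q^3 + 62*q^2 + 30*q + 4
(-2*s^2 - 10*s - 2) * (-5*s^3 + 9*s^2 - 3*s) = 10*s^5 + 32*s^4 - 74*s^3 + 12*s^2 + 6*s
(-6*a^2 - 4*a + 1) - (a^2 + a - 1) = -7*a^2 - 5*a + 2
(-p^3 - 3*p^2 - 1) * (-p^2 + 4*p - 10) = p^5 - p^4 - 2*p^3 + 31*p^2 - 4*p + 10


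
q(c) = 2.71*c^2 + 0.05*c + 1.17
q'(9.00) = 48.83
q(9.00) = 221.13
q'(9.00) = 48.83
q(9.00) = 221.13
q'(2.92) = 15.88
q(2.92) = 24.42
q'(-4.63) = -25.04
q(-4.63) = 59.03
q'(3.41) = 18.53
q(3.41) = 32.85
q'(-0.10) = -0.49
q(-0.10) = 1.19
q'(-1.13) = -6.07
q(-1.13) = 4.57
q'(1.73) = 9.43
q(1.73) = 9.37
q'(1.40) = 7.64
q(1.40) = 6.55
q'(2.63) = 14.30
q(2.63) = 20.05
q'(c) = 5.42*c + 0.05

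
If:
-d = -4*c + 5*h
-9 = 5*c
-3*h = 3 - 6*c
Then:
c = -9/5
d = 79/5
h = -23/5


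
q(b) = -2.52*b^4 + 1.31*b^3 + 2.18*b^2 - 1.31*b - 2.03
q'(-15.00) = 34837.54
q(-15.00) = -131488.13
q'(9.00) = -6992.06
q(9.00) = -15415.97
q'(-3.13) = 332.64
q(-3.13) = -258.61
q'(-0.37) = -1.87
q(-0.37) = -1.36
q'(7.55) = -4082.49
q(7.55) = -7512.07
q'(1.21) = -8.14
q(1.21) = -3.50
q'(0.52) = 0.60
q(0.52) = -2.12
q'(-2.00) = 86.33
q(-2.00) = -41.49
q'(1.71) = -32.76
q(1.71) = -12.89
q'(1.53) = -21.54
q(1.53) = -8.05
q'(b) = -10.08*b^3 + 3.93*b^2 + 4.36*b - 1.31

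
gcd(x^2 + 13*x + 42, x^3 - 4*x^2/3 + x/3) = 1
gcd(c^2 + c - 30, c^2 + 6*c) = c + 6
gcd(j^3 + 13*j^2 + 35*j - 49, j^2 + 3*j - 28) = j + 7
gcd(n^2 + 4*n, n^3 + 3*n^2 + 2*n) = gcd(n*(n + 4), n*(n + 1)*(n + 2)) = n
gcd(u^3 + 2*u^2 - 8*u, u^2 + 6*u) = u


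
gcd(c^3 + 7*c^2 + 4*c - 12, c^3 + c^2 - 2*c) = c^2 + c - 2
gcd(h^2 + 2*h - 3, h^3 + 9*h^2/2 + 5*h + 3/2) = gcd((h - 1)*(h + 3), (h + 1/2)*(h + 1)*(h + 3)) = h + 3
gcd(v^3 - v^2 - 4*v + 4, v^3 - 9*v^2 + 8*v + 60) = v + 2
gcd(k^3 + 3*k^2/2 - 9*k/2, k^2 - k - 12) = k + 3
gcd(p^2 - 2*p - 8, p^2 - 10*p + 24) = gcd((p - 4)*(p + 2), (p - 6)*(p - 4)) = p - 4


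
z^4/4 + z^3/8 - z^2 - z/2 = z*(z/4 + 1/2)*(z - 2)*(z + 1/2)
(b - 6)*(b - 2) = b^2 - 8*b + 12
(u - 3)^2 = u^2 - 6*u + 9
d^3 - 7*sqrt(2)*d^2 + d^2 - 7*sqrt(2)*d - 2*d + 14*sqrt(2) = (d - 1)*(d + 2)*(d - 7*sqrt(2))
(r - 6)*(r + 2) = r^2 - 4*r - 12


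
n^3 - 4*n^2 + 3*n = n*(n - 3)*(n - 1)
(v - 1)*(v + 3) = v^2 + 2*v - 3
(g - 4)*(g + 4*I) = g^2 - 4*g + 4*I*g - 16*I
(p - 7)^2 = p^2 - 14*p + 49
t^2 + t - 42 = (t - 6)*(t + 7)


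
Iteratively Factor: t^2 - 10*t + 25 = (t - 5)*(t - 5)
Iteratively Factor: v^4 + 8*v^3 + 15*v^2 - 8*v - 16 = (v + 1)*(v^3 + 7*v^2 + 8*v - 16) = (v + 1)*(v + 4)*(v^2 + 3*v - 4) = (v + 1)*(v + 4)^2*(v - 1)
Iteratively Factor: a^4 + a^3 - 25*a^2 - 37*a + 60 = (a + 4)*(a^3 - 3*a^2 - 13*a + 15) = (a - 5)*(a + 4)*(a^2 + 2*a - 3) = (a - 5)*(a - 1)*(a + 4)*(a + 3)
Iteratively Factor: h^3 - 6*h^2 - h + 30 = (h + 2)*(h^2 - 8*h + 15) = (h - 3)*(h + 2)*(h - 5)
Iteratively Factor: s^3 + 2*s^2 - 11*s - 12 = (s + 1)*(s^2 + s - 12) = (s + 1)*(s + 4)*(s - 3)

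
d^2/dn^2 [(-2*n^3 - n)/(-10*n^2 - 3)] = (80*n^3 - 72*n)/(1000*n^6 + 900*n^4 + 270*n^2 + 27)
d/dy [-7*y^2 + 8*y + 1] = 8 - 14*y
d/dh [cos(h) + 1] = -sin(h)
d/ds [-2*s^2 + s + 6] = 1 - 4*s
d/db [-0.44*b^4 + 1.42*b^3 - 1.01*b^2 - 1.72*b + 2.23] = -1.76*b^3 + 4.26*b^2 - 2.02*b - 1.72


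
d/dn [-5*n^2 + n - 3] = 1 - 10*n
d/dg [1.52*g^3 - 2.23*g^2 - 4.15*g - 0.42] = 4.56*g^2 - 4.46*g - 4.15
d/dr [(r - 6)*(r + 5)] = 2*r - 1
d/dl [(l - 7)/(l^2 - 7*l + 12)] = (l^2 - 7*l - (l - 7)*(2*l - 7) + 12)/(l^2 - 7*l + 12)^2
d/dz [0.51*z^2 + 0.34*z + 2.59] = 1.02*z + 0.34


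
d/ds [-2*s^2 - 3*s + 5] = -4*s - 3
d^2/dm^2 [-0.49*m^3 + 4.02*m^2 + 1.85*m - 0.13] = 8.04 - 2.94*m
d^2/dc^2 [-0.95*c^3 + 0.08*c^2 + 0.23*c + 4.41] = 0.16 - 5.7*c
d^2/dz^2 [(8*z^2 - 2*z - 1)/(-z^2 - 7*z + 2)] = 2*(58*z^3 - 45*z^2 + 33*z + 47)/(z^6 + 21*z^5 + 141*z^4 + 259*z^3 - 282*z^2 + 84*z - 8)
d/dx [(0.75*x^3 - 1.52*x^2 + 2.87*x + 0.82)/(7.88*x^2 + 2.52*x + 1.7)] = (5.91*x^4 + 3.78*x^3 - 22.621*x^2 - 18.0912*x + 2.8126)/(62.0944*x^4 + 39.7152*x^3 + 33.1424*x^2 + 8.568*x + 2.89)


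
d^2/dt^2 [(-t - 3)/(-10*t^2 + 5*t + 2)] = 10*((-6*t - 5)*(-10*t^2 + 5*t + 2) - 5*(t + 3)*(4*t - 1)^2)/(-10*t^2 + 5*t + 2)^3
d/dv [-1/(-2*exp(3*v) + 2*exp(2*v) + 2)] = (2 - 3*exp(v))*exp(2*v)/(2*(-exp(3*v) + exp(2*v) + 1)^2)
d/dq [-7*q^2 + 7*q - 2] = 7 - 14*q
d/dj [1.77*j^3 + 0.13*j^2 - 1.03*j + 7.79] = 5.31*j^2 + 0.26*j - 1.03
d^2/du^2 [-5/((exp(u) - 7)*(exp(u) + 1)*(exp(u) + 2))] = (-45*exp(5*u) + 220*exp(4*u) - 130*exp(3*u) - 1770*exp(2*u) - 685*exp(u) + 1330)*exp(u)/(exp(9*u) - 12*exp(8*u) - 9*exp(7*u) + 350*exp(6*u) + 507*exp(5*u) - 3408*exp(4*u) - 12655*exp(3*u) - 17514*exp(2*u) - 11172*exp(u) - 2744)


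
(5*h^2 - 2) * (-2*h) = -10*h^3 + 4*h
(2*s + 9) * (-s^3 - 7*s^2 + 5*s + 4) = -2*s^4 - 23*s^3 - 53*s^2 + 53*s + 36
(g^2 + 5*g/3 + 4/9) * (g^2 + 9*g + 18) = g^4 + 32*g^3/3 + 301*g^2/9 + 34*g + 8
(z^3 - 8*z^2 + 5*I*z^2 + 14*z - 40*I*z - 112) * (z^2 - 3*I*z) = z^5 - 8*z^4 + 2*I*z^4 + 29*z^3 - 16*I*z^3 - 232*z^2 - 42*I*z^2 + 336*I*z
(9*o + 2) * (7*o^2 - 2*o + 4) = 63*o^3 - 4*o^2 + 32*o + 8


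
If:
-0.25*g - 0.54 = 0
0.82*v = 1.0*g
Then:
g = -2.16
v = -2.63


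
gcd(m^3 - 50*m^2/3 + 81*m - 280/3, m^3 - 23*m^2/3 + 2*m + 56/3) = m - 7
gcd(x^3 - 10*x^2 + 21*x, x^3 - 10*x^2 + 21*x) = x^3 - 10*x^2 + 21*x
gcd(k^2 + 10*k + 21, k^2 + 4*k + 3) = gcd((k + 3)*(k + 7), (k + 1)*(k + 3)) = k + 3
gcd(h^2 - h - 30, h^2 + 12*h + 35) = h + 5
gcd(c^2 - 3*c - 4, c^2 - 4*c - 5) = c + 1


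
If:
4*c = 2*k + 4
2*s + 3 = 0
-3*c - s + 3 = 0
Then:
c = 3/2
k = 1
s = -3/2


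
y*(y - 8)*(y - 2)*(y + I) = y^4 - 10*y^3 + I*y^3 + 16*y^2 - 10*I*y^2 + 16*I*y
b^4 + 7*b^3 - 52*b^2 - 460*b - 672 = (b - 8)*(b + 2)*(b + 6)*(b + 7)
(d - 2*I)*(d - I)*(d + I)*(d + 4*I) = d^4 + 2*I*d^3 + 9*d^2 + 2*I*d + 8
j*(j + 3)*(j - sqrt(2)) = j^3 - sqrt(2)*j^2 + 3*j^2 - 3*sqrt(2)*j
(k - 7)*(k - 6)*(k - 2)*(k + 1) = k^4 - 14*k^3 + 53*k^2 - 16*k - 84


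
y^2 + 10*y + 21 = (y + 3)*(y + 7)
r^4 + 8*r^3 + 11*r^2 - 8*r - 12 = (r - 1)*(r + 1)*(r + 2)*(r + 6)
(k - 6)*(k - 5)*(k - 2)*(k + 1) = k^4 - 12*k^3 + 39*k^2 - 8*k - 60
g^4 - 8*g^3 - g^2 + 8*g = g*(g - 8)*(g - 1)*(g + 1)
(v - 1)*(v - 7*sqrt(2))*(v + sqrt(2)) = v^3 - 6*sqrt(2)*v^2 - v^2 - 14*v + 6*sqrt(2)*v + 14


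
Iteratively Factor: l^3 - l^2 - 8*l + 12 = (l - 2)*(l^2 + l - 6) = (l - 2)*(l + 3)*(l - 2)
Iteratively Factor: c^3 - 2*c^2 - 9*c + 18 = (c - 2)*(c^2 - 9) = (c - 3)*(c - 2)*(c + 3)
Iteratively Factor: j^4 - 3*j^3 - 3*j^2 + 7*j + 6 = (j - 3)*(j^3 - 3*j - 2) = (j - 3)*(j - 2)*(j^2 + 2*j + 1) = (j - 3)*(j - 2)*(j + 1)*(j + 1)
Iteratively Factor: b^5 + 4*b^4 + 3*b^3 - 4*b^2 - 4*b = (b)*(b^4 + 4*b^3 + 3*b^2 - 4*b - 4) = b*(b + 2)*(b^3 + 2*b^2 - b - 2) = b*(b - 1)*(b + 2)*(b^2 + 3*b + 2) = b*(b - 1)*(b + 2)^2*(b + 1)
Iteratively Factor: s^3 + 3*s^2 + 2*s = (s + 2)*(s^2 + s) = s*(s + 2)*(s + 1)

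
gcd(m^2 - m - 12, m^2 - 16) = m - 4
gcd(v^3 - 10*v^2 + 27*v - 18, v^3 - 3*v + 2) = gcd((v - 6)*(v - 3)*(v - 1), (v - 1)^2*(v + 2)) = v - 1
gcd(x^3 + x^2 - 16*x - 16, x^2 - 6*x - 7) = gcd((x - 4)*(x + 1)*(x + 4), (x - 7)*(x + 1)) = x + 1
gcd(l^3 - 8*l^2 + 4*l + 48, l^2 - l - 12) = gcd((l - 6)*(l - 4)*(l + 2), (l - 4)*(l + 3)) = l - 4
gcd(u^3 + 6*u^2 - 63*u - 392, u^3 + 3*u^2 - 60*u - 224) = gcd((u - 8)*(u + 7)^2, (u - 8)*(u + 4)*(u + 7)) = u^2 - u - 56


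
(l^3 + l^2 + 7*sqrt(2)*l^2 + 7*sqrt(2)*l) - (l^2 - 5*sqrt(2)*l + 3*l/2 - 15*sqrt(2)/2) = l^3 + 7*sqrt(2)*l^2 - 3*l/2 + 12*sqrt(2)*l + 15*sqrt(2)/2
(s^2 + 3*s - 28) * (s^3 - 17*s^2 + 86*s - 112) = s^5 - 14*s^4 + 7*s^3 + 622*s^2 - 2744*s + 3136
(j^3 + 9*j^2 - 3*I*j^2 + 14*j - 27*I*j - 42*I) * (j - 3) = j^4 + 6*j^3 - 3*I*j^3 - 13*j^2 - 18*I*j^2 - 42*j + 39*I*j + 126*I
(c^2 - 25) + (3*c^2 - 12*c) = 4*c^2 - 12*c - 25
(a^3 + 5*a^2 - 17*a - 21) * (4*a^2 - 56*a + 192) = 4*a^5 - 36*a^4 - 156*a^3 + 1828*a^2 - 2088*a - 4032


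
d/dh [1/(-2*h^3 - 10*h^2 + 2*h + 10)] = (3*h^2 + 10*h - 1)/(2*(h^3 + 5*h^2 - h - 5)^2)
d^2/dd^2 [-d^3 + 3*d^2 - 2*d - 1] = 6 - 6*d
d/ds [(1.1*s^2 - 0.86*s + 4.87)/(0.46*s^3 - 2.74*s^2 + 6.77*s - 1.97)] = (-0.506*s^4 + 0.7912*s^3 - 1.63*s^2 + 22.3536*s - 31.2757)/(0.2116*s^6 - 2.5208*s^5 + 13.736*s^4 - 38.912*s^3 + 56.6285*s^2 - 26.6738*s + 3.8809)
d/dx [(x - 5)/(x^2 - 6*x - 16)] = (x^2 - 6*x - 2*(x - 5)*(x - 3) - 16)/(-x^2 + 6*x + 16)^2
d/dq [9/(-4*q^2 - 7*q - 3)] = 9*(8*q + 7)/(4*q^2 + 7*q + 3)^2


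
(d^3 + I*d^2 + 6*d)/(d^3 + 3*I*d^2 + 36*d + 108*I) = d*(d - 2*I)/(d^2 + 36)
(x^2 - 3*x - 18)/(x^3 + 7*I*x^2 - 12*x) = (x^2 - 3*x - 18)/(x*(x^2 + 7*I*x - 12))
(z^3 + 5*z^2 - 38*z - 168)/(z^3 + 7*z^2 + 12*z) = (z^2 + z - 42)/(z*(z + 3))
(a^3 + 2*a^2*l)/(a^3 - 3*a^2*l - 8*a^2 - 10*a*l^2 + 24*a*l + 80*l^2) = a^2/(a^2 - 5*a*l - 8*a + 40*l)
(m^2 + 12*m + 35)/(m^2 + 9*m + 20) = (m + 7)/(m + 4)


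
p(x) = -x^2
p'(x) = -2*x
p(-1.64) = -2.69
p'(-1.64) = 3.28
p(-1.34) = -1.80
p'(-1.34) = 2.68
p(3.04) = -9.24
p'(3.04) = -6.08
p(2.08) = -4.33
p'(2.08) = -4.16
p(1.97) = -3.88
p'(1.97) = -3.94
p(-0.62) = -0.38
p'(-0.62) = 1.24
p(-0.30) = -0.09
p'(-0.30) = 0.60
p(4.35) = -18.92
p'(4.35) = -8.70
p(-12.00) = -144.00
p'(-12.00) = 24.00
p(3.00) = -9.00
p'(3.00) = -6.00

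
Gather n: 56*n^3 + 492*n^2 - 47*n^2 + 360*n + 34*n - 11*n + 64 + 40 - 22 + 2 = 56*n^3 + 445*n^2 + 383*n + 84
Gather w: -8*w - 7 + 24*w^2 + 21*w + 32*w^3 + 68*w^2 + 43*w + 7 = 32*w^3 + 92*w^2 + 56*w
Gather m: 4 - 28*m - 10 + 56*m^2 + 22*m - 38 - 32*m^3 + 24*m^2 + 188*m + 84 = -32*m^3 + 80*m^2 + 182*m + 40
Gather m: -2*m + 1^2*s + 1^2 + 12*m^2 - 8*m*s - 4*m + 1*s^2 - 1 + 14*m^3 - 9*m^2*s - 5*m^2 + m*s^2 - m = 14*m^3 + m^2*(7 - 9*s) + m*(s^2 - 8*s - 7) + s^2 + s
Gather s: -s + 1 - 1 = -s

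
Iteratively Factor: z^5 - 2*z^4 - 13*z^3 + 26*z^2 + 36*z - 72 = (z - 2)*(z^4 - 13*z^2 + 36) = (z - 2)^2*(z^3 + 2*z^2 - 9*z - 18) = (z - 2)^2*(z + 3)*(z^2 - z - 6) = (z - 2)^2*(z + 2)*(z + 3)*(z - 3)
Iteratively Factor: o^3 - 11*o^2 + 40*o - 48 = (o - 4)*(o^2 - 7*o + 12) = (o - 4)*(o - 3)*(o - 4)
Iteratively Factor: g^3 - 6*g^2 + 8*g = (g - 2)*(g^2 - 4*g) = (g - 4)*(g - 2)*(g)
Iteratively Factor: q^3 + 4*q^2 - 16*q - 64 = (q + 4)*(q^2 - 16) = (q + 4)^2*(q - 4)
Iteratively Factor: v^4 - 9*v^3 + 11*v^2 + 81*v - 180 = (v - 3)*(v^3 - 6*v^2 - 7*v + 60) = (v - 5)*(v - 3)*(v^2 - v - 12) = (v - 5)*(v - 3)*(v + 3)*(v - 4)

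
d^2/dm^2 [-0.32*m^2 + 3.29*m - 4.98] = -0.640000000000000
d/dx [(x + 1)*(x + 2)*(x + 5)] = 3*x^2 + 16*x + 17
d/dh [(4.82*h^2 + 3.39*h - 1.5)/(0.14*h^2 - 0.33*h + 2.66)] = (-2.0652*h^2 + 26.0624*h + 8.5224)/(0.0196*h^4 - 0.0924*h^3 + 0.8537*h^2 - 1.7556*h + 7.0756)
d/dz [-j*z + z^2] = -j + 2*z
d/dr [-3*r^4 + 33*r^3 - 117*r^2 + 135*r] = -12*r^3 + 99*r^2 - 234*r + 135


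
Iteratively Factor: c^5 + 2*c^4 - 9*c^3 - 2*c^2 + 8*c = (c)*(c^4 + 2*c^3 - 9*c^2 - 2*c + 8) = c*(c - 2)*(c^3 + 4*c^2 - c - 4) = c*(c - 2)*(c - 1)*(c^2 + 5*c + 4) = c*(c - 2)*(c - 1)*(c + 1)*(c + 4)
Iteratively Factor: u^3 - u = (u - 1)*(u^2 + u) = u*(u - 1)*(u + 1)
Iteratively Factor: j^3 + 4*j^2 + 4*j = (j + 2)*(j^2 + 2*j) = (j + 2)^2*(j)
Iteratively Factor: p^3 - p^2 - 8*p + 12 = (p - 2)*(p^2 + p - 6) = (p - 2)^2*(p + 3)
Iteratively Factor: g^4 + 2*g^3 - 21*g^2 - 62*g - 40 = (g + 2)*(g^3 - 21*g - 20) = (g + 1)*(g + 2)*(g^2 - g - 20) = (g - 5)*(g + 1)*(g + 2)*(g + 4)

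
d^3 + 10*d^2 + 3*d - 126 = (d - 3)*(d + 6)*(d + 7)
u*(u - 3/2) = u^2 - 3*u/2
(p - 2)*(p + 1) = p^2 - p - 2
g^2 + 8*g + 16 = (g + 4)^2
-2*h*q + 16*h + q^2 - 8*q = (-2*h + q)*(q - 8)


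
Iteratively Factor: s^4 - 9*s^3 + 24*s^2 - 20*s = (s - 5)*(s^3 - 4*s^2 + 4*s) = (s - 5)*(s - 2)*(s^2 - 2*s) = s*(s - 5)*(s - 2)*(s - 2)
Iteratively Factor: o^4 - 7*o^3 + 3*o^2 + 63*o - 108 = (o + 3)*(o^3 - 10*o^2 + 33*o - 36) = (o - 3)*(o + 3)*(o^2 - 7*o + 12) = (o - 4)*(o - 3)*(o + 3)*(o - 3)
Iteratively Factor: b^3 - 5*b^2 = (b - 5)*(b^2) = b*(b - 5)*(b)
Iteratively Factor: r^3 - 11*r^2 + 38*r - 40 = (r - 2)*(r^2 - 9*r + 20) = (r - 4)*(r - 2)*(r - 5)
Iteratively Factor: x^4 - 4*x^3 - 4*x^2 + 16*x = (x - 4)*(x^3 - 4*x) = x*(x - 4)*(x^2 - 4) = x*(x - 4)*(x + 2)*(x - 2)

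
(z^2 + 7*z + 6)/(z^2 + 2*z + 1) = (z + 6)/(z + 1)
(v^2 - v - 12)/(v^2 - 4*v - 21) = (v - 4)/(v - 7)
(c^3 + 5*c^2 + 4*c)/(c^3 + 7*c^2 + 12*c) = (c + 1)/(c + 3)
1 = 1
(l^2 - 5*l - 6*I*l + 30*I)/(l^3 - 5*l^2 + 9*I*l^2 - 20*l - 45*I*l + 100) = (l - 6*I)/(l^2 + 9*I*l - 20)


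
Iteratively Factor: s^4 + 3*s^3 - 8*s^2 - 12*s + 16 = (s - 2)*(s^3 + 5*s^2 + 2*s - 8) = (s - 2)*(s + 2)*(s^2 + 3*s - 4) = (s - 2)*(s - 1)*(s + 2)*(s + 4)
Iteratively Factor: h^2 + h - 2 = (h - 1)*(h + 2)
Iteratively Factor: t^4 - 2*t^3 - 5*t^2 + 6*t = (t)*(t^3 - 2*t^2 - 5*t + 6) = t*(t - 3)*(t^2 + t - 2) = t*(t - 3)*(t + 2)*(t - 1)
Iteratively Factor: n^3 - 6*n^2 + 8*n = (n - 4)*(n^2 - 2*n) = (n - 4)*(n - 2)*(n)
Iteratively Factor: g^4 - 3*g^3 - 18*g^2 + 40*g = (g - 5)*(g^3 + 2*g^2 - 8*g) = (g - 5)*(g - 2)*(g^2 + 4*g) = g*(g - 5)*(g - 2)*(g + 4)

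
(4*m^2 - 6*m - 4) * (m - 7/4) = 4*m^3 - 13*m^2 + 13*m/2 + 7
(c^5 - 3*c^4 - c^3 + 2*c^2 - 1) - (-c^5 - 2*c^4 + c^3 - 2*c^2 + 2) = 2*c^5 - c^4 - 2*c^3 + 4*c^2 - 3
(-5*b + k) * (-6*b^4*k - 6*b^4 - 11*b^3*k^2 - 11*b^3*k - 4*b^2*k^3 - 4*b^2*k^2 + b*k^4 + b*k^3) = 30*b^5*k + 30*b^5 + 49*b^4*k^2 + 49*b^4*k + 9*b^3*k^3 + 9*b^3*k^2 - 9*b^2*k^4 - 9*b^2*k^3 + b*k^5 + b*k^4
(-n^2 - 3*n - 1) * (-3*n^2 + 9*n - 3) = 3*n^4 - 21*n^2 + 3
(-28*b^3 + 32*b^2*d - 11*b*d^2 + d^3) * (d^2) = -28*b^3*d^2 + 32*b^2*d^3 - 11*b*d^4 + d^5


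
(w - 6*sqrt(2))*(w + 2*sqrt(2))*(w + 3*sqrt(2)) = w^3 - sqrt(2)*w^2 - 48*w - 72*sqrt(2)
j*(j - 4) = j^2 - 4*j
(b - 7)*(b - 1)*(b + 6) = b^3 - 2*b^2 - 41*b + 42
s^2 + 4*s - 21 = (s - 3)*(s + 7)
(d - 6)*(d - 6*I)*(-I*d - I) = -I*d^3 - 6*d^2 + 5*I*d^2 + 30*d + 6*I*d + 36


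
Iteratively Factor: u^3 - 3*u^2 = (u)*(u^2 - 3*u) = u^2*(u - 3)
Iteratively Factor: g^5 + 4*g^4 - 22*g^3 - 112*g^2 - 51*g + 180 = (g - 5)*(g^4 + 9*g^3 + 23*g^2 + 3*g - 36) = (g - 5)*(g + 3)*(g^3 + 6*g^2 + 5*g - 12) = (g - 5)*(g + 3)*(g + 4)*(g^2 + 2*g - 3) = (g - 5)*(g - 1)*(g + 3)*(g + 4)*(g + 3)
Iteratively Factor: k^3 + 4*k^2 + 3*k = (k + 3)*(k^2 + k) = k*(k + 3)*(k + 1)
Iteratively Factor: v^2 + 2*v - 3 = (v + 3)*(v - 1)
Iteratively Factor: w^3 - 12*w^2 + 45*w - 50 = (w - 5)*(w^2 - 7*w + 10) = (w - 5)^2*(w - 2)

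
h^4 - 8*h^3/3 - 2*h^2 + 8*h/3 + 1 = (h - 3)*(h - 1)*(h + 1/3)*(h + 1)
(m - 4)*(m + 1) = m^2 - 3*m - 4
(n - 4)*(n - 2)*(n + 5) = n^3 - n^2 - 22*n + 40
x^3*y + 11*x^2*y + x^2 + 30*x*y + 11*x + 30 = (x + 5)*(x + 6)*(x*y + 1)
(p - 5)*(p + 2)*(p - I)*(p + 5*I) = p^4 - 3*p^3 + 4*I*p^3 - 5*p^2 - 12*I*p^2 - 15*p - 40*I*p - 50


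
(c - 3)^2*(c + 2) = c^3 - 4*c^2 - 3*c + 18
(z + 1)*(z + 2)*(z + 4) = z^3 + 7*z^2 + 14*z + 8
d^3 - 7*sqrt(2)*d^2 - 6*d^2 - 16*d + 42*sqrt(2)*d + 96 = (d - 6)*(d - 8*sqrt(2))*(d + sqrt(2))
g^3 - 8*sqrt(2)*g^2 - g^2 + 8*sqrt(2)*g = g*(g - 1)*(g - 8*sqrt(2))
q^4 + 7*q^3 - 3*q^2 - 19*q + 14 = (q - 1)^2*(q + 2)*(q + 7)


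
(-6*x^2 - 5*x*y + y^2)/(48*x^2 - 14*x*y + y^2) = (-x - y)/(8*x - y)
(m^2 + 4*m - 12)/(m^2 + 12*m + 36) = (m - 2)/(m + 6)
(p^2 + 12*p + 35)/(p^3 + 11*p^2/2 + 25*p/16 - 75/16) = 16*(p + 7)/(16*p^2 + 8*p - 15)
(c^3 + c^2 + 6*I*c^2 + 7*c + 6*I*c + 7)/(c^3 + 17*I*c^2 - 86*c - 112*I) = (c^2 + c*(1 - I) - I)/(c^2 + 10*I*c - 16)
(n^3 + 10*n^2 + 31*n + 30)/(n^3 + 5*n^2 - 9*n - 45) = (n + 2)/(n - 3)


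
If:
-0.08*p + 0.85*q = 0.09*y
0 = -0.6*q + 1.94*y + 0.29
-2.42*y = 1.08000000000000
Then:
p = -9.69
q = -0.96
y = -0.45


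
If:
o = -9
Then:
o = -9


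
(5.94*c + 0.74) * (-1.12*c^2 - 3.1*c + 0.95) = -6.6528*c^3 - 19.2428*c^2 + 3.349*c + 0.703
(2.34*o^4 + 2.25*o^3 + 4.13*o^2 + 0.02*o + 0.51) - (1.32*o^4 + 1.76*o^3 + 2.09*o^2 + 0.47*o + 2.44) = 1.02*o^4 + 0.49*o^3 + 2.04*o^2 - 0.45*o - 1.93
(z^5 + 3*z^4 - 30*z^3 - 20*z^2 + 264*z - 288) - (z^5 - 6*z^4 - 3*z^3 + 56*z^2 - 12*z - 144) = 9*z^4 - 27*z^3 - 76*z^2 + 276*z - 144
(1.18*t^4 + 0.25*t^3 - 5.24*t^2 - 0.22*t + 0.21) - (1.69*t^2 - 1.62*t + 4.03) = 1.18*t^4 + 0.25*t^3 - 6.93*t^2 + 1.4*t - 3.82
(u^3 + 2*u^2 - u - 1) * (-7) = -7*u^3 - 14*u^2 + 7*u + 7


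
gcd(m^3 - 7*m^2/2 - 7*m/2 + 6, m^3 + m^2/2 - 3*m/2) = m^2 + m/2 - 3/2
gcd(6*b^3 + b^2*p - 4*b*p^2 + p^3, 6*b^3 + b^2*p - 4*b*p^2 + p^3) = 6*b^3 + b^2*p - 4*b*p^2 + p^3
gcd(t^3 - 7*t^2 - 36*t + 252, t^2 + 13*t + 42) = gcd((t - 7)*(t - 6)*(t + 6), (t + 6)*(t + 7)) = t + 6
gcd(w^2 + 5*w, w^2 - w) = w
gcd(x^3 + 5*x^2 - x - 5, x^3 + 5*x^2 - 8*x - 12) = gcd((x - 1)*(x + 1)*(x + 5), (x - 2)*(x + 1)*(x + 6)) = x + 1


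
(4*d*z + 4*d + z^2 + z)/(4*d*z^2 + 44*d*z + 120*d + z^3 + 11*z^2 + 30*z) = (z + 1)/(z^2 + 11*z + 30)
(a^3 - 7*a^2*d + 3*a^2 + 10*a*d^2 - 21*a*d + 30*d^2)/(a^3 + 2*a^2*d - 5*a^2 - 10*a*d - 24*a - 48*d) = (a^2 - 7*a*d + 10*d^2)/(a^2 + 2*a*d - 8*a - 16*d)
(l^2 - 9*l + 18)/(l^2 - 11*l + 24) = (l - 6)/(l - 8)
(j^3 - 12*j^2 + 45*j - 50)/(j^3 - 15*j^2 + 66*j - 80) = (j - 5)/(j - 8)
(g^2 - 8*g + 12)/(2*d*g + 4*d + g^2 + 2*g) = (g^2 - 8*g + 12)/(2*d*g + 4*d + g^2 + 2*g)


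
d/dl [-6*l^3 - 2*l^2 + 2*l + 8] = -18*l^2 - 4*l + 2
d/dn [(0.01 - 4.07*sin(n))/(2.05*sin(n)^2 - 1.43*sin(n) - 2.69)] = (8.3435*sin(n)^2 - 0.0410000000000004*sin(n) + 10.9626)*cos(n)/(4.2025*sin(n)^4 - 5.863*sin(n)^3 - 8.9841*sin(n)^2 + 7.6934*sin(n) + 7.2361)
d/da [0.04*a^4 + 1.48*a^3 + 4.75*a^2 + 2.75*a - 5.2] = 0.16*a^3 + 4.44*a^2 + 9.5*a + 2.75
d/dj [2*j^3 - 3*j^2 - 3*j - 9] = 6*j^2 - 6*j - 3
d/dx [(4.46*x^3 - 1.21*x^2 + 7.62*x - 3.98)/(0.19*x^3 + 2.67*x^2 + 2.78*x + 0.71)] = (-4.44089209850063e-16*x^5 + 12.1381*x^4 + 21.902*x^3 - 11.9408*x^2 + 19.535*x + 16.4746)/(0.0361*x^6 + 1.0146*x^5 + 8.1853*x^4 + 15.115*x^3 + 11.5198*x^2 + 3.9476*x + 0.5041)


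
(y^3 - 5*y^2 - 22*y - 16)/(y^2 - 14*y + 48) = (y^2 + 3*y + 2)/(y - 6)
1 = 1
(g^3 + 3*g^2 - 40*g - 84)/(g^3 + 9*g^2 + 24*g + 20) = (g^2 + g - 42)/(g^2 + 7*g + 10)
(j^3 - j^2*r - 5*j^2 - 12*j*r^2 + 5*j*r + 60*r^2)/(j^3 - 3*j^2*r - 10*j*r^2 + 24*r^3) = (5 - j)/(-j + 2*r)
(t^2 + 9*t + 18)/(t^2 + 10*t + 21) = (t + 6)/(t + 7)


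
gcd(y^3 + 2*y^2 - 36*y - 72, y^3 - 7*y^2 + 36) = y^2 - 4*y - 12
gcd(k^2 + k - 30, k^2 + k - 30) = k^2 + k - 30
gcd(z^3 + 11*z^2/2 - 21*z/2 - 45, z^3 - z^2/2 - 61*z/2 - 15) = 1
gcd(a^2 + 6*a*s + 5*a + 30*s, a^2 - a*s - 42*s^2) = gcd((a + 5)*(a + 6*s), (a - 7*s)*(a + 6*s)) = a + 6*s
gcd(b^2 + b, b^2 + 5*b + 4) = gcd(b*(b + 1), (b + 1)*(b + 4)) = b + 1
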